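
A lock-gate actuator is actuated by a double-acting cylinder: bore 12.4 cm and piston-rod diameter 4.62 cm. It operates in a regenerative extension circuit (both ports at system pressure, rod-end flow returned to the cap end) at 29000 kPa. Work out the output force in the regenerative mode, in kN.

F ≈ 48.6 kN

With equal pressure on both faces, forces on the annular region cancel; the net push is pressure × rod cross-section.
Rod cross-section A_rod = π/4 × (4.62 cm)² = 16.76 cm^2
F = P × A_rod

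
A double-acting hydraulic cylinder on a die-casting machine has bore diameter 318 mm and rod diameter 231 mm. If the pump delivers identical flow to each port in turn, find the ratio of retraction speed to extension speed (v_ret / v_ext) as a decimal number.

Cap-side area A_cap = π/4 × (318 mm)² = 79420 mm^2
Rod-side annular area A_ann = π/4 × (318² − 231²) = 37510 mm^2
For equal Q, v ∝ 1/A, so v_ret/v_ext = A_cap/A_ann.

v_ret/v_ext ≈ 2.12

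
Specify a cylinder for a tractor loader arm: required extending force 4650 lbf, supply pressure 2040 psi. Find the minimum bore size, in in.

Extension force acts on the full piston face: F = P × (π/4)D².
D = √(4F / (πP)) = √(4 × 4650 lbf / (π × 2040 psi))

D ≈ 1.70 in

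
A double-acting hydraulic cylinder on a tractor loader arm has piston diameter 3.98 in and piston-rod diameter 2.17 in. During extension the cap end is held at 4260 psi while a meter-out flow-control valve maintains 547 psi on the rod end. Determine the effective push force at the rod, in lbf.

F ≈ 48200 lbf

Cap-side area A_cap = π/4 × (3.98 in)² = 12.44 in^2
Rod-side annular area A_ann = π/4 × (3.98² − 2.17²) = 8.743 in^2
Net thrust = P_cap·A_cap − P_rod·A_ann = 53000 lbf − 4782 lbf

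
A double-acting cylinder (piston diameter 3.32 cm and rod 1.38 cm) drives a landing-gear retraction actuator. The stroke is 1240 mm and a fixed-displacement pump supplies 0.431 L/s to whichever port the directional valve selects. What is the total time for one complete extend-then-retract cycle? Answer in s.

Cap-side area A_cap = π/4 × (3.32 cm)² = 8.657 cm^2
Rod-side annular area A_ann = π/4 × (3.32² − 1.38²) = 7.161 cm^2
t_ext = A_cap·L/Q = 2.491 s
t_ret = A_ann·L/Q = 2.060 s
t_cycle = t_ext + t_ret

t ≈ 4.55 s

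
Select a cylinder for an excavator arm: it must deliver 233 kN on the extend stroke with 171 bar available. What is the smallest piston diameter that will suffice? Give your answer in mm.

D ≈ 132 mm

Extension force acts on the full piston face: F = P × (π/4)D².
D = √(4F / (πP)) = √(4 × 233 kN / (π × 171 bar))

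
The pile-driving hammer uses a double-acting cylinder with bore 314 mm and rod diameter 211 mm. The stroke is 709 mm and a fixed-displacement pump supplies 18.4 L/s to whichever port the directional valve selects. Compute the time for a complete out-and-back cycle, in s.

Cap-side area A_cap = π/4 × (314 mm)² = 77440 mm^2
Rod-side annular area A_ann = π/4 × (314² − 211²) = 42470 mm^2
t_ext = A_cap·L/Q = 2.984 s
t_ret = A_ann·L/Q = 1.636 s
t_cycle = t_ext + t_ret

t ≈ 4.62 s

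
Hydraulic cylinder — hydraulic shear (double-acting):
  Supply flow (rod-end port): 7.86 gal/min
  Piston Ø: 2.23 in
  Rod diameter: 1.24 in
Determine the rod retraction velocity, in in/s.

Rod-side annular area A_ann = π/4 × (2.23² − 1.24²) = 2.698 in^2
Flow into the rod-end port fills the annular volume.
v = Q / A

v ≈ 11.2 in/s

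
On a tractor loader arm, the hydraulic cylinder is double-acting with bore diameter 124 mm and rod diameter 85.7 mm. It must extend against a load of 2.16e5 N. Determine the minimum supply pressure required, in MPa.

P ≈ 17.9 MPa

Cap-side area A_cap = π/4 × (124 mm)² = 12080 mm^2
P = F / A = 2.16e5 N / A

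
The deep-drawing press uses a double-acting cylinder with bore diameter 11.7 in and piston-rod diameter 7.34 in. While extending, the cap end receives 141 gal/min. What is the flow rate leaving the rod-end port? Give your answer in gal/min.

Q_out ≈ 85.5 gal/min

Cap-side area A_cap = π/4 × (11.7 in)² = 107.5 in^2
Rod-side annular area A_ann = π/4 × (11.7² − 7.34²) = 65.20 in^2
Piston speed v = Q_in/A_cap; rod-end outflow Q_out = v × A_ann = Q_in × A_ann/A_cap.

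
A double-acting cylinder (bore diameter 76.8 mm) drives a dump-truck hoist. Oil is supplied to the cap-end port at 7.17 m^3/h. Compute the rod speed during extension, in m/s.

Cap-side area A_cap = π/4 × (76.8 mm)² = 4632 mm^2
v = Q / A

v ≈ 0.430 m/s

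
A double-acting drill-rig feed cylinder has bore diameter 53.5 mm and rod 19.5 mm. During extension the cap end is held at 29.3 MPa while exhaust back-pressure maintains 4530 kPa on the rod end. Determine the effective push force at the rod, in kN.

Cap-side area A_cap = π/4 × (53.5 mm)² = 2248 mm^2
Rod-side annular area A_ann = π/4 × (53.5² − 19.5²) = 1949 mm^2
Net thrust = P_cap·A_cap − P_rod·A_ann = 65.87 kN − 8.831 kN

F ≈ 57.0 kN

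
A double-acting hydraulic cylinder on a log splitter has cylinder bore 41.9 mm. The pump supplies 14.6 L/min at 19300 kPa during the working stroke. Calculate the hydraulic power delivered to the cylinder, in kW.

W ≈ 4.70 kW

Hydraulic power = P × Q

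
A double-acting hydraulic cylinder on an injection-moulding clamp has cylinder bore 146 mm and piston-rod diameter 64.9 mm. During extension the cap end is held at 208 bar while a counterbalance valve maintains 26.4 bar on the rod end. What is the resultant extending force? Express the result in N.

F ≈ 3.13e5 N

Cap-side area A_cap = π/4 × (146 mm)² = 16740 mm^2
Rod-side annular area A_ann = π/4 × (146² − 64.9²) = 13430 mm^2
Net thrust = P_cap·A_cap − P_rod·A_ann = 3.482e5 N − 35460 N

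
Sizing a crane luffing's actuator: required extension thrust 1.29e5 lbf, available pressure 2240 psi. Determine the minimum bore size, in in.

D ≈ 8.56 in

Extension force acts on the full piston face: F = P × (π/4)D².
D = √(4F / (πP)) = √(4 × 1.29e5 lbf / (π × 2240 psi))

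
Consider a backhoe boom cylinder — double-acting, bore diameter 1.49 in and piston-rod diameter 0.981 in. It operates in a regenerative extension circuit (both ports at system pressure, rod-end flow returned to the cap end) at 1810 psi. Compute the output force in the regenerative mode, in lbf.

F ≈ 1370 lbf

With equal pressure on both faces, forces on the annular region cancel; the net push is pressure × rod cross-section.
Rod cross-section A_rod = π/4 × (0.981 in)² = 0.7558 in^2
F = P × A_rod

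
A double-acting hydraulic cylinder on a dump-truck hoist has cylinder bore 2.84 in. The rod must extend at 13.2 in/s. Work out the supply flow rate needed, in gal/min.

Q ≈ 21.7 gal/min

Cap-side area A_cap = π/4 × (2.84 in)² = 6.335 in^2
Q = A × v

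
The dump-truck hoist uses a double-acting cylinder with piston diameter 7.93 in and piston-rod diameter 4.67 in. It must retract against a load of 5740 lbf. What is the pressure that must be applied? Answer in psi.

P ≈ 178 psi

Rod-side annular area A_ann = π/4 × (7.93² − 4.67²) = 32.26 in^2
Retraction: pressure acts on the annular area.
P = F / A = 5740 lbf / A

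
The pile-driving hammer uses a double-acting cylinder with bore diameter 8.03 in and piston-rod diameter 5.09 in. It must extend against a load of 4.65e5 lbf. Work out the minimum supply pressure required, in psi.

Cap-side area A_cap = π/4 × (8.03 in)² = 50.64 in^2
P = F / A = 4.65e5 lbf / A

P ≈ 9180 psi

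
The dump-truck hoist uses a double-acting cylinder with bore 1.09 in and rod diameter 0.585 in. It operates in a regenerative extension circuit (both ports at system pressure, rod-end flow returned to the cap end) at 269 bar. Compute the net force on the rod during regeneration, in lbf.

With equal pressure on both faces, forces on the annular region cancel; the net push is pressure × rod cross-section.
Rod cross-section A_rod = π/4 × (0.585 in)² = 0.2688 in^2
F = P × A_rod

F ≈ 1050 lbf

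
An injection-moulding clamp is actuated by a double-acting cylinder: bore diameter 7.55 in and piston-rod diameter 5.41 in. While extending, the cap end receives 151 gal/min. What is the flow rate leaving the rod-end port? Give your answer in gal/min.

Q_out ≈ 73.5 gal/min

Cap-side area A_cap = π/4 × (7.55 in)² = 44.77 in^2
Rod-side annular area A_ann = π/4 × (7.55² − 5.41²) = 21.78 in^2
Piston speed v = Q_in/A_cap; rod-end outflow Q_out = v × A_ann = Q_in × A_ann/A_cap.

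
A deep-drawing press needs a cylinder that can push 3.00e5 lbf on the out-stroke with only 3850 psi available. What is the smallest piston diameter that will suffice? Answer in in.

D ≈ 9.96 in

Extension force acts on the full piston face: F = P × (π/4)D².
D = √(4F / (πP)) = √(4 × 3.00e5 lbf / (π × 3850 psi))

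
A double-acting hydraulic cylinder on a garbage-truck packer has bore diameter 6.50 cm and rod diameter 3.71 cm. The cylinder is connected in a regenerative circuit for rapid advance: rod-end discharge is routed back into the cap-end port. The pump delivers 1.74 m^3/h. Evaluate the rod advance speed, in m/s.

v ≈ 0.447 m/s

In regeneration the rod-end outflow joins the pump flow into the cap end, so the net volume the pump must supply per unit advance equals the rod cross-section area.
Rod cross-section A_rod = π/4 × (3.71 cm)² = 10.81 cm^2
v = Q_pump / A_rod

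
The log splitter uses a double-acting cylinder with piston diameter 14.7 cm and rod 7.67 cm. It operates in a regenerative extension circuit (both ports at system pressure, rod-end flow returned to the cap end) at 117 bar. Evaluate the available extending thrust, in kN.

F ≈ 54.1 kN

With equal pressure on both faces, forces on the annular region cancel; the net push is pressure × rod cross-section.
Rod cross-section A_rod = π/4 × (7.67 cm)² = 46.20 cm^2
F = P × A_rod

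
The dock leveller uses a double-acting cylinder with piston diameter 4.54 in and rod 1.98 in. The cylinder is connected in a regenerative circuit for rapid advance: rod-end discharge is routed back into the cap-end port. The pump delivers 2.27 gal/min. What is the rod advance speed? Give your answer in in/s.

v ≈ 2.84 in/s

In regeneration the rod-end outflow joins the pump flow into the cap end, so the net volume the pump must supply per unit advance equals the rod cross-section area.
Rod cross-section A_rod = π/4 × (1.98 in)² = 3.079 in^2
v = Q_pump / A_rod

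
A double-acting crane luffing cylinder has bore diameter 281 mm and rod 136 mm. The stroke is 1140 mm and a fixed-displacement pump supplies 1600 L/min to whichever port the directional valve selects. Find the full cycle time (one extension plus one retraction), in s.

t ≈ 4.68 s

Cap-side area A_cap = π/4 × (281 mm)² = 62020 mm^2
Rod-side annular area A_ann = π/4 × (281² − 136²) = 47490 mm^2
t_ext = A_cap·L/Q = 2.651 s
t_ret = A_ann·L/Q = 2.030 s
t_cycle = t_ext + t_ret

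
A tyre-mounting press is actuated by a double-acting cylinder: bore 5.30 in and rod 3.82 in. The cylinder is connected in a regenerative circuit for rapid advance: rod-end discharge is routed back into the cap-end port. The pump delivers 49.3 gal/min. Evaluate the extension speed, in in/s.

v ≈ 16.6 in/s

In regeneration the rod-end outflow joins the pump flow into the cap end, so the net volume the pump must supply per unit advance equals the rod cross-section area.
Rod cross-section A_rod = π/4 × (3.82 in)² = 11.46 in^2
v = Q_pump / A_rod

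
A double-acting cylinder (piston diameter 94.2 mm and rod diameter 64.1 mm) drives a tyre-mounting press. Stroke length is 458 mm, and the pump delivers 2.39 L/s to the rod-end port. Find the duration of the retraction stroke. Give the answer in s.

t ≈ 0.717 s

Rod-side annular area A_ann = π/4 × (94.2² − 64.1²) = 3742 mm^2
Swept volume V = A × L; t = V / Q = A·L / Q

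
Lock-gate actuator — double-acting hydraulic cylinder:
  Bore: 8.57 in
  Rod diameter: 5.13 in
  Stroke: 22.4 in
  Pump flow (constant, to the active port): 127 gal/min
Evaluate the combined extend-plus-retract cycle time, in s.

Cap-side area A_cap = π/4 × (8.57 in)² = 57.68 in^2
Rod-side annular area A_ann = π/4 × (8.57² − 5.13²) = 37.01 in^2
t_ext = A_cap·L/Q = 2.643 s
t_ret = A_ann·L/Q = 1.696 s
t_cycle = t_ext + t_ret

t ≈ 4.34 s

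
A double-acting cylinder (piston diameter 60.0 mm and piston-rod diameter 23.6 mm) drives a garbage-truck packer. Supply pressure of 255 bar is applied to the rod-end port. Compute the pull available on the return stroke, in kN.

F ≈ 60.9 kN

Rod-side annular area A_ann = π/4 × (60.0² − 23.6²) = 2390 mm^2
On retraction the pressure acts on the annular area (bore minus rod).
F = P × A_ann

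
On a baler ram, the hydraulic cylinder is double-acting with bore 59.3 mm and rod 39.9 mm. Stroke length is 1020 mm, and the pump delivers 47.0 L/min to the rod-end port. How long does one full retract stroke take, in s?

Rod-side annular area A_ann = π/4 × (59.3² − 39.9²) = 1511 mm^2
Swept volume V = A × L; t = V / Q = A·L / Q

t ≈ 1.97 s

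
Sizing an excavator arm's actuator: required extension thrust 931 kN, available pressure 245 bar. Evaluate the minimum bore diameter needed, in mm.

Extension force acts on the full piston face: F = P × (π/4)D².
D = √(4F / (πP)) = √(4 × 931 kN / (π × 245 bar))

D ≈ 220 mm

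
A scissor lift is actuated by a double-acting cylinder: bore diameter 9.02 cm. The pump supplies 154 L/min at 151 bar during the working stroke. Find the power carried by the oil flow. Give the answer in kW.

Hydraulic power = P × Q

W ≈ 38.8 kW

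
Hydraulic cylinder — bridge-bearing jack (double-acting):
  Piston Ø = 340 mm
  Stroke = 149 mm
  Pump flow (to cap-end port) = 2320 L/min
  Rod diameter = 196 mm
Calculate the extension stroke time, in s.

t ≈ 0.350 s

Cap-side area A_cap = π/4 × (340 mm)² = 90790 mm^2
Swept volume V = A × L; t = V / Q = A·L / Q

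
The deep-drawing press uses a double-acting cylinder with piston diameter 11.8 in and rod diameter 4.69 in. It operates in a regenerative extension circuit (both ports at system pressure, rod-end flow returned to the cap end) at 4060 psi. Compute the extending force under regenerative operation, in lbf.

F ≈ 70100 lbf

With equal pressure on both faces, forces on the annular region cancel; the net push is pressure × rod cross-section.
Rod cross-section A_rod = π/4 × (4.69 in)² = 17.28 in^2
F = P × A_rod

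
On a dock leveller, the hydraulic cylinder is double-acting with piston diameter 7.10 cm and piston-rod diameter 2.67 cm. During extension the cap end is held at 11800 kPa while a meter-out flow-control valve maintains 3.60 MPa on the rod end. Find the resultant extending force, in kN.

Cap-side area A_cap = π/4 × (7.10 cm)² = 39.59 cm^2
Rod-side annular area A_ann = π/4 × (7.10² − 2.67²) = 33.99 cm^2
Net thrust = P_cap·A_cap − P_rod·A_ann = 46.72 kN − 12.24 kN

F ≈ 34.5 kN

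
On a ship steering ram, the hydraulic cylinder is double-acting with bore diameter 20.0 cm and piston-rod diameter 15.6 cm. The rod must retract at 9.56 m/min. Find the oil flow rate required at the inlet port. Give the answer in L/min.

Rod-side annular area A_ann = π/4 × (20.0² − 15.6²) = 123.0 cm^2
Q = A × v

Q ≈ 118 L/min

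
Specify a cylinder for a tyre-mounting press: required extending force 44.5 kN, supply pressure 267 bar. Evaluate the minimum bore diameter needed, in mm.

Extension force acts on the full piston face: F = P × (π/4)D².
D = √(4F / (πP)) = √(4 × 44.5 kN / (π × 267 bar))

D ≈ 46.1 mm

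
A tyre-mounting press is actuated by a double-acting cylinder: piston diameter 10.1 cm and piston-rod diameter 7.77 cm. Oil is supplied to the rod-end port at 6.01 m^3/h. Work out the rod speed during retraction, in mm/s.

Rod-side annular area A_ann = π/4 × (10.1² − 7.77²) = 32.70 cm^2
Flow into the rod-end port fills the annular volume.
v = Q / A

v ≈ 511 mm/s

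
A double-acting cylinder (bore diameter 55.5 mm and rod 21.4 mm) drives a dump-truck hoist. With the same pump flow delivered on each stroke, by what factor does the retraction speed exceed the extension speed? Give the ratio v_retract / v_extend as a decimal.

Cap-side area A_cap = π/4 × (55.5 mm)² = 2419 mm^2
Rod-side annular area A_ann = π/4 × (55.5² − 21.4²) = 2060 mm^2
For equal Q, v ∝ 1/A, so v_ret/v_ext = A_cap/A_ann.

v_ret/v_ext ≈ 1.17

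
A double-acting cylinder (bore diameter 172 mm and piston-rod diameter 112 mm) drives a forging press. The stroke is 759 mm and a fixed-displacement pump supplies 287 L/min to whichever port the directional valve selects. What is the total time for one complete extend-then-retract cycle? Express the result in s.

t ≈ 5.81 s

Cap-side area A_cap = π/4 × (172 mm)² = 23240 mm^2
Rod-side annular area A_ann = π/4 × (172² − 112²) = 13380 mm^2
t_ext = A_cap·L/Q = 3.687 s
t_ret = A_ann·L/Q = 2.124 s
t_cycle = t_ext + t_ret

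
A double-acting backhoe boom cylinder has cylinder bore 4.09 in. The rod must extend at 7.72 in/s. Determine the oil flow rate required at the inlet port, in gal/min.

Q ≈ 26.3 gal/min

Cap-side area A_cap = π/4 × (4.09 in)² = 13.14 in^2
Q = A × v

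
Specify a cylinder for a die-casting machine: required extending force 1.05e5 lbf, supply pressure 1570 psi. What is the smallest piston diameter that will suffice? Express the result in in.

Extension force acts on the full piston face: F = P × (π/4)D².
D = √(4F / (πP)) = √(4 × 1.05e5 lbf / (π × 1570 psi))

D ≈ 9.23 in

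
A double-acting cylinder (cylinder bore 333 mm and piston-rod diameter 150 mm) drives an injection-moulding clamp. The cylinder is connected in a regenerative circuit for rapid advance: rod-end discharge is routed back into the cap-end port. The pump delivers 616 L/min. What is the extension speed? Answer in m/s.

v ≈ 0.581 m/s

In regeneration the rod-end outflow joins the pump flow into the cap end, so the net volume the pump must supply per unit advance equals the rod cross-section area.
Rod cross-section A_rod = π/4 × (150 mm)² = 17670 mm^2
v = Q_pump / A_rod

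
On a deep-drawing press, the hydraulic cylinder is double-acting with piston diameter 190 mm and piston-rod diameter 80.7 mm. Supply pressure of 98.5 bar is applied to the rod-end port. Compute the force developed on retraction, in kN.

F ≈ 229 kN

Rod-side annular area A_ann = π/4 × (190² − 80.7²) = 23240 mm^2
On retraction the pressure acts on the annular area (bore minus rod).
F = P × A_ann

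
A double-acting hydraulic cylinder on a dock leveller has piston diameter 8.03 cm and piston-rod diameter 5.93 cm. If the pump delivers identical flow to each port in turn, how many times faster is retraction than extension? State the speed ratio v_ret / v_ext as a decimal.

Cap-side area A_cap = π/4 × (8.03 cm)² = 50.64 cm^2
Rod-side annular area A_ann = π/4 × (8.03² − 5.93²) = 23.02 cm^2
For equal Q, v ∝ 1/A, so v_ret/v_ext = A_cap/A_ann.

v_ret/v_ext ≈ 2.20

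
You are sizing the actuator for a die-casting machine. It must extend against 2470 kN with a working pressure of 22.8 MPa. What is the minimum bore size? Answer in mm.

Extension force acts on the full piston face: F = P × (π/4)D².
D = √(4F / (πP)) = √(4 × 2470 kN / (π × 22.8 MPa))

D ≈ 371 mm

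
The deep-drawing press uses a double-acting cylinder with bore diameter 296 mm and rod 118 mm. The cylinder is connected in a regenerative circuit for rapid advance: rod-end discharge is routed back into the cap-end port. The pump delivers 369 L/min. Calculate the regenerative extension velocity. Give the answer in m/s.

In regeneration the rod-end outflow joins the pump flow into the cap end, so the net volume the pump must supply per unit advance equals the rod cross-section area.
Rod cross-section A_rod = π/4 × (118 mm)² = 10940 mm^2
v = Q_pump / A_rod

v ≈ 0.562 m/s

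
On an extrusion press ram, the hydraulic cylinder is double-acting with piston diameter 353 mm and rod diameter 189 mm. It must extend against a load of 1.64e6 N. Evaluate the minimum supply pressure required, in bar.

Cap-side area A_cap = π/4 × (353 mm)² = 97870 mm^2
P = F / A = 1.64e6 N / A

P ≈ 168 bar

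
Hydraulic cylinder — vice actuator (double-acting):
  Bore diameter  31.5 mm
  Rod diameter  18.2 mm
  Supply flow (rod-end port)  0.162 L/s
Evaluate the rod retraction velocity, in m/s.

Rod-side annular area A_ann = π/4 × (31.5² − 18.2²) = 519.2 mm^2
Flow into the rod-end port fills the annular volume.
v = Q / A

v ≈ 0.312 m/s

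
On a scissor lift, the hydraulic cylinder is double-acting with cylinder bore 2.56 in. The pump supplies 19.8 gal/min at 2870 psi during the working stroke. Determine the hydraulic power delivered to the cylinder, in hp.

Hydraulic power = P × Q

W ≈ 33.1 hp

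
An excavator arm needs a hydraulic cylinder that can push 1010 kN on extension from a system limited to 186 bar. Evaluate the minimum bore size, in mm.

Extension force acts on the full piston face: F = P × (π/4)D².
D = √(4F / (πP)) = √(4 × 1010 kN / (π × 186 bar))

D ≈ 263 mm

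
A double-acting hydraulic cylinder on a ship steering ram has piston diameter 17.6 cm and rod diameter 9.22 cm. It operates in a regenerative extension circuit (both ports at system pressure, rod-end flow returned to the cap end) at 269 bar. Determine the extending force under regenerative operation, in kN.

With equal pressure on both faces, forces on the annular region cancel; the net push is pressure × rod cross-section.
Rod cross-section A_rod = π/4 × (9.22 cm)² = 66.77 cm^2
F = P × A_rod

F ≈ 180 kN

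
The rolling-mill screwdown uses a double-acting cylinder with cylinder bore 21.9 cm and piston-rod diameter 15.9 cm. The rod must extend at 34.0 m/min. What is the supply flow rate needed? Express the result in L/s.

Cap-side area A_cap = π/4 × (21.9 cm)² = 376.7 cm^2
Q = A × v

Q ≈ 21.3 L/s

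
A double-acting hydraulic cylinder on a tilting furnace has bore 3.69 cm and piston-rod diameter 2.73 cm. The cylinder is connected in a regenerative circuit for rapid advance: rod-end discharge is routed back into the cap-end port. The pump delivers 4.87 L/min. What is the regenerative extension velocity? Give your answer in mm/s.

In regeneration the rod-end outflow joins the pump flow into the cap end, so the net volume the pump must supply per unit advance equals the rod cross-section area.
Rod cross-section A_rod = π/4 × (2.73 cm)² = 5.853 cm^2
v = Q_pump / A_rod

v ≈ 139 mm/s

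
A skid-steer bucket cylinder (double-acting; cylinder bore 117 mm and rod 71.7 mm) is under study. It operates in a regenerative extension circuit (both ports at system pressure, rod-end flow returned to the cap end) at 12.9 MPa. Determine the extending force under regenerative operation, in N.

With equal pressure on both faces, forces on the annular region cancel; the net push is pressure × rod cross-section.
Rod cross-section A_rod = π/4 × (71.7 mm)² = 4038 mm^2
F = P × A_rod

F ≈ 52100 N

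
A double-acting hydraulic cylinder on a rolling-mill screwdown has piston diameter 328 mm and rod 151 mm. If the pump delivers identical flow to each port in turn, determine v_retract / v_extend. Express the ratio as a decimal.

v_ret/v_ext ≈ 1.27

Cap-side area A_cap = π/4 × (328 mm)² = 84500 mm^2
Rod-side annular area A_ann = π/4 × (328² − 151²) = 66590 mm^2
For equal Q, v ∝ 1/A, so v_ret/v_ext = A_cap/A_ann.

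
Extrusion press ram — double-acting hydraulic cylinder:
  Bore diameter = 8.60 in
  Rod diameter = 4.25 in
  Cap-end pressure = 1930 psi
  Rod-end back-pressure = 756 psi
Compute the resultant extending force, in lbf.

F ≈ 78900 lbf

Cap-side area A_cap = π/4 × (8.60 in)² = 58.09 in^2
Rod-side annular area A_ann = π/4 × (8.60² − 4.25²) = 43.90 in^2
Net thrust = P_cap·A_cap − P_rod·A_ann = 1.121e5 lbf − 33190 lbf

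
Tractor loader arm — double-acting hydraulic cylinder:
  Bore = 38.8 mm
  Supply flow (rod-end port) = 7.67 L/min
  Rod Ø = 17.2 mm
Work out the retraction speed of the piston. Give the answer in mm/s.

Rod-side annular area A_ann = π/4 × (38.8² − 17.2²) = 950.0 mm^2
Flow into the rod-end port fills the annular volume.
v = Q / A

v ≈ 135 mm/s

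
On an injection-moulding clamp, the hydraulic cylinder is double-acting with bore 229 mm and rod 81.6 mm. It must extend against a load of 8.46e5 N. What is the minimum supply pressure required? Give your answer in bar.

P ≈ 205 bar

Cap-side area A_cap = π/4 × (229 mm)² = 41190 mm^2
P = F / A = 8.46e5 N / A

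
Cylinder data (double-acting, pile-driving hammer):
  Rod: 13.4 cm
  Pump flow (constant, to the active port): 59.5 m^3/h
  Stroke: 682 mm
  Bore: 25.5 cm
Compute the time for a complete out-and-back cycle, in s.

t ≈ 3.63 s

Cap-side area A_cap = π/4 × (25.5 cm)² = 510.7 cm^2
Rod-side annular area A_ann = π/4 × (25.5² − 13.4²) = 369.7 cm^2
t_ext = A_cap·L/Q = 2.107 s
t_ret = A_ann·L/Q = 1.525 s
t_cycle = t_ext + t_ret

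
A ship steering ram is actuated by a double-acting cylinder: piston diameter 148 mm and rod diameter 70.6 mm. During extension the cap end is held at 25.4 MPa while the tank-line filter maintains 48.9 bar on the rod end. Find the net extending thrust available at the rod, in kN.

Cap-side area A_cap = π/4 × (148 mm)² = 17200 mm^2
Rod-side annular area A_ann = π/4 × (148² − 70.6²) = 13290 mm^2
Net thrust = P_cap·A_cap − P_rod·A_ann = 437.0 kN − 64.98 kN

F ≈ 372 kN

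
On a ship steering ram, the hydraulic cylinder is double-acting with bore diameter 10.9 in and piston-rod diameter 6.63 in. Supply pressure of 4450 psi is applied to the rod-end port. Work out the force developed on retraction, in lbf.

F ≈ 2.62e5 lbf

Rod-side annular area A_ann = π/4 × (10.9² − 6.63²) = 58.79 in^2
On retraction the pressure acts on the annular area (bore minus rod).
F = P × A_ann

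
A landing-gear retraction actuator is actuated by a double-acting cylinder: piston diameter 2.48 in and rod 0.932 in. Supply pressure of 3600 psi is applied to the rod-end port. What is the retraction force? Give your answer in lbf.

F ≈ 14900 lbf

Rod-side annular area A_ann = π/4 × (2.48² − 0.932²) = 4.148 in^2
On retraction the pressure acts on the annular area (bore minus rod).
F = P × A_ann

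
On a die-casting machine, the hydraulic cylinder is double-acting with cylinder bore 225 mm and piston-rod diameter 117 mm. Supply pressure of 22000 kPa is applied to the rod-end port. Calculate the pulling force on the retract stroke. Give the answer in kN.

Rod-side annular area A_ann = π/4 × (225² − 117²) = 29010 mm^2
On retraction the pressure acts on the annular area (bore minus rod).
F = P × A_ann

F ≈ 638 kN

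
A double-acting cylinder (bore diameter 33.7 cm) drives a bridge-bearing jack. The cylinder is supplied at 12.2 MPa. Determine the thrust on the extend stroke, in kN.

Cap-side area A_cap = π/4 × (33.7 cm)² = 892.0 cm^2
F = P × A_cap = 12.2 MPa × A_cap

F ≈ 1090 kN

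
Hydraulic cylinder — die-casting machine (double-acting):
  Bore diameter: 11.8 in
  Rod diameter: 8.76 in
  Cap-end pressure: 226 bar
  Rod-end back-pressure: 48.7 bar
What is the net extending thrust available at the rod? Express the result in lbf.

Cap-side area A_cap = π/4 × (11.8 in)² = 109.4 in^2
Rod-side annular area A_ann = π/4 × (11.8² − 8.76²) = 49.09 in^2
Net thrust = P_cap·A_cap − P_rod·A_ann = 3.585e5 lbf − 34670 lbf

F ≈ 3.24e5 lbf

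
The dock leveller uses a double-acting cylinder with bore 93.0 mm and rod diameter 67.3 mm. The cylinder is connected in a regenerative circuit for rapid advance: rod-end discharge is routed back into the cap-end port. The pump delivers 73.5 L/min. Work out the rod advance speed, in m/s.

In regeneration the rod-end outflow joins the pump flow into the cap end, so the net volume the pump must supply per unit advance equals the rod cross-section area.
Rod cross-section A_rod = π/4 × (67.3 mm)² = 3557 mm^2
v = Q_pump / A_rod

v ≈ 0.344 m/s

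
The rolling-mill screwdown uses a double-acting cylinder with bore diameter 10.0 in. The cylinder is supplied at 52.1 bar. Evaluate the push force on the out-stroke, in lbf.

F ≈ 59300 lbf

Cap-side area A_cap = π/4 × (10.0 in)² = 78.54 in^2
F = P × A_cap = 52.1 bar × A_cap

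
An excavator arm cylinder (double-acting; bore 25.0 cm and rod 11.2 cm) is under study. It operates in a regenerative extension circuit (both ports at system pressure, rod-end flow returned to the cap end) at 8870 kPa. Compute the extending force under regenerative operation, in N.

With equal pressure on both faces, forces on the annular region cancel; the net push is pressure × rod cross-section.
Rod cross-section A_rod = π/4 × (11.2 cm)² = 98.52 cm^2
F = P × A_rod

F ≈ 87400 N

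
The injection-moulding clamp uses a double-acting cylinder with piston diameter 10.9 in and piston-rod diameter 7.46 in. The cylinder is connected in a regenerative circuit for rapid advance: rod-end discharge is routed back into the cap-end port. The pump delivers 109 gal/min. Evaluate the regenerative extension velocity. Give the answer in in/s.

In regeneration the rod-end outflow joins the pump flow into the cap end, so the net volume the pump must supply per unit advance equals the rod cross-section area.
Rod cross-section A_rod = π/4 × (7.46 in)² = 43.71 in^2
v = Q_pump / A_rod

v ≈ 9.60 in/s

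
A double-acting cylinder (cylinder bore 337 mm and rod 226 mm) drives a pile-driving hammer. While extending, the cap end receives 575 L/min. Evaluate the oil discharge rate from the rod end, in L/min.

Q_out ≈ 316 L/min

Cap-side area A_cap = π/4 × (337 mm)² = 89200 mm^2
Rod-side annular area A_ann = π/4 × (337² − 226²) = 49080 mm^2
Piston speed v = Q_in/A_cap; rod-end outflow Q_out = v × A_ann = Q_in × A_ann/A_cap.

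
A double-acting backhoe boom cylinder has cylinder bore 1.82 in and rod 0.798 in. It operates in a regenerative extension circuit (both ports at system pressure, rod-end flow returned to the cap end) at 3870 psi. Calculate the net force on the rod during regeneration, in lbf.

F ≈ 1940 lbf

With equal pressure on both faces, forces on the annular region cancel; the net push is pressure × rod cross-section.
Rod cross-section A_rod = π/4 × (0.798 in)² = 0.5001 in^2
F = P × A_rod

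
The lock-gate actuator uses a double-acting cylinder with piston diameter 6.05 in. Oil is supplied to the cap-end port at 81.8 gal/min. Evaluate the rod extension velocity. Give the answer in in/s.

Cap-side area A_cap = π/4 × (6.05 in)² = 28.75 in^2
v = Q / A

v ≈ 11.0 in/s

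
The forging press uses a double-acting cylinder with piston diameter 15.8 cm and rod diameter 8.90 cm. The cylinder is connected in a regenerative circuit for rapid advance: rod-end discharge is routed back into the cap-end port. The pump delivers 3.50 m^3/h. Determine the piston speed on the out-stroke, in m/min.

In regeneration the rod-end outflow joins the pump flow into the cap end, so the net volume the pump must supply per unit advance equals the rod cross-section area.
Rod cross-section A_rod = π/4 × (8.90 cm)² = 62.21 cm^2
v = Q_pump / A_rod

v ≈ 9.38 m/min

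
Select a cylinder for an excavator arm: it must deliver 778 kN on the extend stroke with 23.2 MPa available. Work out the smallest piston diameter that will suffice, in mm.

D ≈ 207 mm

Extension force acts on the full piston face: F = P × (π/4)D².
D = √(4F / (πP)) = √(4 × 778 kN / (π × 23.2 MPa))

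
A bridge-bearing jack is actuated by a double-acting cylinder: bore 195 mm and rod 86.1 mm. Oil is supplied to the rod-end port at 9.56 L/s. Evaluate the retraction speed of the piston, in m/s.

v ≈ 0.398 m/s

Rod-side annular area A_ann = π/4 × (195² − 86.1²) = 24040 mm^2
Flow into the rod-end port fills the annular volume.
v = Q / A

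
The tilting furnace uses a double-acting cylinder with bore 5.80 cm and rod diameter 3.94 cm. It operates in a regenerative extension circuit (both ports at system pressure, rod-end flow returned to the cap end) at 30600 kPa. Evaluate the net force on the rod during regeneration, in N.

With equal pressure on both faces, forces on the annular region cancel; the net push is pressure × rod cross-section.
Rod cross-section A_rod = π/4 × (3.94 cm)² = 12.19 cm^2
F = P × A_rod

F ≈ 37300 N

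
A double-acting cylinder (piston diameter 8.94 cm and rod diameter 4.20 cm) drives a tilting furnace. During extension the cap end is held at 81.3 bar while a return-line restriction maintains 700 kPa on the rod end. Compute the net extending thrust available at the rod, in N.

Cap-side area A_cap = π/4 × (8.94 cm)² = 62.77 cm^2
Rod-side annular area A_ann = π/4 × (8.94² − 4.20²) = 48.92 cm^2
Net thrust = P_cap·A_cap − P_rod·A_ann = 51030 N − 3424 N

F ≈ 47600 N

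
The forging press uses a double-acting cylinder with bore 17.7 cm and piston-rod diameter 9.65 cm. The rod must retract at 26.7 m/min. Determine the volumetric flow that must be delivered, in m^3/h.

Q ≈ 27.7 m^3/h

Rod-side annular area A_ann = π/4 × (17.7² − 9.65²) = 172.9 cm^2
Q = A × v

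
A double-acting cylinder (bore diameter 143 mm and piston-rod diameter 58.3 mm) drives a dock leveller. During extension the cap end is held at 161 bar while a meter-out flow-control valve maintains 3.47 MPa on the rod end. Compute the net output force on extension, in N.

Cap-side area A_cap = π/4 × (143 mm)² = 16060 mm^2
Rod-side annular area A_ann = π/4 × (143² − 58.3²) = 13390 mm^2
Net thrust = P_cap·A_cap − P_rod·A_ann = 2.586e5 N − 46470 N

F ≈ 2.12e5 N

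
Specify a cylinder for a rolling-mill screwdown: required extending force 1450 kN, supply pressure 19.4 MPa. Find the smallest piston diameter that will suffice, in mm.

D ≈ 308 mm

Extension force acts on the full piston face: F = P × (π/4)D².
D = √(4F / (πP)) = √(4 × 1450 kN / (π × 19.4 MPa))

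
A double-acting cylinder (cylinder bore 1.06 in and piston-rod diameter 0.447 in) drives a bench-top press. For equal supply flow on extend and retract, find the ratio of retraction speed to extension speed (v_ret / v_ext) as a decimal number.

Cap-side area A_cap = π/4 × (1.06 in)² = 0.8825 in^2
Rod-side annular area A_ann = π/4 × (1.06² − 0.447²) = 0.7255 in^2
For equal Q, v ∝ 1/A, so v_ret/v_ext = A_cap/A_ann.

v_ret/v_ext ≈ 1.22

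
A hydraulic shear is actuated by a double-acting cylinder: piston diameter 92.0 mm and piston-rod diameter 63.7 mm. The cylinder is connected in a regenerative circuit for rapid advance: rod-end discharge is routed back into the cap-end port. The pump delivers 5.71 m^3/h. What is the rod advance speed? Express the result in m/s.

In regeneration the rod-end outflow joins the pump flow into the cap end, so the net volume the pump must supply per unit advance equals the rod cross-section area.
Rod cross-section A_rod = π/4 × (63.7 mm)² = 3187 mm^2
v = Q_pump / A_rod

v ≈ 0.498 m/s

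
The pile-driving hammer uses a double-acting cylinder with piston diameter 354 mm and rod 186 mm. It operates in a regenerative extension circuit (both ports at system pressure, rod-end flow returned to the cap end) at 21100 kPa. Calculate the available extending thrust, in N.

F ≈ 5.73e5 N

With equal pressure on both faces, forces on the annular region cancel; the net push is pressure × rod cross-section.
Rod cross-section A_rod = π/4 × (186 mm)² = 27170 mm^2
F = P × A_rod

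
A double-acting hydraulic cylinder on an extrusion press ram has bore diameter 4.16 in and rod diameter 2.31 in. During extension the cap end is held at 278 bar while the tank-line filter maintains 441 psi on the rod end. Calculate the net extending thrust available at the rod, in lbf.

Cap-side area A_cap = π/4 × (4.16 in)² = 13.59 in^2
Rod-side annular area A_ann = π/4 × (4.16² − 2.31²) = 9.401 in^2
Net thrust = P_cap·A_cap − P_rod·A_ann = 54800 lbf − 4146 lbf

F ≈ 50700 lbf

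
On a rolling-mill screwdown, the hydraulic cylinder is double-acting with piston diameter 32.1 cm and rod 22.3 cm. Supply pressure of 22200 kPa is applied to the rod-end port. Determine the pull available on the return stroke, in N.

Rod-side annular area A_ann = π/4 × (32.1² − 22.3²) = 418.7 cm^2
On retraction the pressure acts on the annular area (bore minus rod).
F = P × A_ann

F ≈ 9.30e5 N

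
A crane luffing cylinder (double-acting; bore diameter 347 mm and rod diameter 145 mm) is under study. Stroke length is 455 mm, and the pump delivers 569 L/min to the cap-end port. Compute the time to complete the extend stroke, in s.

Cap-side area A_cap = π/4 × (347 mm)² = 94570 mm^2
Swept volume V = A × L; t = V / Q = A·L / Q

t ≈ 4.54 s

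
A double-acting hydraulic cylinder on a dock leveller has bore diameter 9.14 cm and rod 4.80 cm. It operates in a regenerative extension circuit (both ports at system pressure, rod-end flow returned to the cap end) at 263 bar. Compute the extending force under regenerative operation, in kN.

F ≈ 47.6 kN

With equal pressure on both faces, forces on the annular region cancel; the net push is pressure × rod cross-section.
Rod cross-section A_rod = π/4 × (4.80 cm)² = 18.10 cm^2
F = P × A_rod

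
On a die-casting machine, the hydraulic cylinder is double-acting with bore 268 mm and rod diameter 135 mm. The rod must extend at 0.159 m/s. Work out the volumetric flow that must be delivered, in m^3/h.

Q ≈ 32.3 m^3/h

Cap-side area A_cap = π/4 × (268 mm)² = 56410 mm^2
Q = A × v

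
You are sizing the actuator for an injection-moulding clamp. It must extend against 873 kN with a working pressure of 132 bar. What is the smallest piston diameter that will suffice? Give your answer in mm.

Extension force acts on the full piston face: F = P × (π/4)D².
D = √(4F / (πP)) = √(4 × 873 kN / (π × 132 bar))

D ≈ 290 mm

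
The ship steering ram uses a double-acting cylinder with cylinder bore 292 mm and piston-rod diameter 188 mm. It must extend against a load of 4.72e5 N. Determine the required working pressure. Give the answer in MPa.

P ≈ 7.05 MPa

Cap-side area A_cap = π/4 × (292 mm)² = 66970 mm^2
P = F / A = 4.72e5 N / A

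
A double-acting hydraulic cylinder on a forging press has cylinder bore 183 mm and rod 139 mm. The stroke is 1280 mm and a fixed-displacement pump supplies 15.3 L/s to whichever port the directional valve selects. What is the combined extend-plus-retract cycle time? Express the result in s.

t ≈ 3.13 s

Cap-side area A_cap = π/4 × (183 mm)² = 26300 mm^2
Rod-side annular area A_ann = π/4 × (183² − 139²) = 11130 mm^2
t_ext = A_cap·L/Q = 2.200 s
t_ret = A_ann·L/Q = 0.9309 s
t_cycle = t_ext + t_ret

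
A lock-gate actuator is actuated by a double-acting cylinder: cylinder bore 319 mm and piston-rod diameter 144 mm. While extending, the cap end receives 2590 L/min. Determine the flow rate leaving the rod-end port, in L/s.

Cap-side area A_cap = π/4 × (319 mm)² = 79920 mm^2
Rod-side annular area A_ann = π/4 × (319² − 144²) = 63640 mm^2
Piston speed v = Q_in/A_cap; rod-end outflow Q_out = v × A_ann = Q_in × A_ann/A_cap.

Q_out ≈ 34.4 L/s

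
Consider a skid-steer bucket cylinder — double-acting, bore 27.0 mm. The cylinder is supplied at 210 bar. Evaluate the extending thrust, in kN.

Cap-side area A_cap = π/4 × (27.0 mm)² = 572.6 mm^2
F = P × A_cap = 210 bar × A_cap

F ≈ 12.0 kN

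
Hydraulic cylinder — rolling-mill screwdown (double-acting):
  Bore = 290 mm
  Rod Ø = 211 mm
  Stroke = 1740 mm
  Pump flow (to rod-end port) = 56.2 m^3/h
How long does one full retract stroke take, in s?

t ≈ 3.46 s

Rod-side annular area A_ann = π/4 × (290² − 211²) = 31090 mm^2
Swept volume V = A × L; t = V / Q = A·L / Q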